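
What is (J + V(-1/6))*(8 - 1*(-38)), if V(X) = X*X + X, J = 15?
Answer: 12305/18 ≈ 683.61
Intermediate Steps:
V(X) = X + X² (V(X) = X² + X = X + X²)
(J + V(-1/6))*(8 - 1*(-38)) = (15 + (-1/6)*(1 - 1/6))*(8 - 1*(-38)) = (15 + (-1*⅙)*(1 - 1*⅙))*(8 + 38) = (15 - (1 - ⅙)/6)*46 = (15 - ⅙*⅚)*46 = (15 - 5/36)*46 = (535/36)*46 = 12305/18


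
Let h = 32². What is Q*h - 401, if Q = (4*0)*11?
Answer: -401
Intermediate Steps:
Q = 0 (Q = 0*11 = 0)
h = 1024
Q*h - 401 = 0*1024 - 401 = 0 - 401 = -401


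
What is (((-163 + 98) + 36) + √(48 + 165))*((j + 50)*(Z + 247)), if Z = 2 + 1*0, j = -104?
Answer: 389934 - 13446*√213 ≈ 1.9370e+5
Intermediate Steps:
Z = 2 (Z = 2 + 0 = 2)
(((-163 + 98) + 36) + √(48 + 165))*((j + 50)*(Z + 247)) = (((-163 + 98) + 36) + √(48 + 165))*((-104 + 50)*(2 + 247)) = ((-65 + 36) + √213)*(-54*249) = (-29 + √213)*(-13446) = 389934 - 13446*√213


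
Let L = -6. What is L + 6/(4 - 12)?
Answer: -27/4 ≈ -6.7500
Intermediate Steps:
L + 6/(4 - 12) = -6 + 6/(4 - 12) = -6 + 6/(-8) = -6 + 6*(-⅛) = -6 - ¾ = -27/4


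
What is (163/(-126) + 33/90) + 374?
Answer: 117518/315 ≈ 373.07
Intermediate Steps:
(163/(-126) + 33/90) + 374 = (163*(-1/126) + 33*(1/90)) + 374 = (-163/126 + 11/30) + 374 = -292/315 + 374 = 117518/315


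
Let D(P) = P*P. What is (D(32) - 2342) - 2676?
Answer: -3994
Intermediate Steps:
D(P) = P²
(D(32) - 2342) - 2676 = (32² - 2342) - 2676 = (1024 - 2342) - 2676 = -1318 - 2676 = -3994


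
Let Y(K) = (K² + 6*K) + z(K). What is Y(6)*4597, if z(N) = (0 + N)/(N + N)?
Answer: 666565/2 ≈ 3.3328e+5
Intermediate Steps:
z(N) = ½ (z(N) = N/((2*N)) = N*(1/(2*N)) = ½)
Y(K) = ½ + K² + 6*K (Y(K) = (K² + 6*K) + ½ = ½ + K² + 6*K)
Y(6)*4597 = (½ + 6² + 6*6)*4597 = (½ + 36 + 36)*4597 = (145/2)*4597 = 666565/2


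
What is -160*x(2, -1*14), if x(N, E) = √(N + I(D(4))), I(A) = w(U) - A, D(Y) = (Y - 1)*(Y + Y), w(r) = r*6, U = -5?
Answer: -320*I*√13 ≈ -1153.8*I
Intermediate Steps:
w(r) = 6*r
D(Y) = 2*Y*(-1 + Y) (D(Y) = (-1 + Y)*(2*Y) = 2*Y*(-1 + Y))
I(A) = -30 - A (I(A) = 6*(-5) - A = -30 - A)
x(N, E) = √(-54 + N) (x(N, E) = √(N + (-30 - 2*4*(-1 + 4))) = √(N + (-30 - 2*4*3)) = √(N + (-30 - 1*24)) = √(N + (-30 - 24)) = √(N - 54) = √(-54 + N))
-160*x(2, -1*14) = -160*√(-54 + 2) = -320*I*√13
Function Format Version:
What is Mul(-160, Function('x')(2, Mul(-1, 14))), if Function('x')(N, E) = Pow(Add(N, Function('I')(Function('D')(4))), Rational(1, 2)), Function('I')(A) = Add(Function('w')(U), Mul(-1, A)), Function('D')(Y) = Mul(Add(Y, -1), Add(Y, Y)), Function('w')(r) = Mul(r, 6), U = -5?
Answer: Mul(-320, I, Pow(13, Rational(1, 2))) ≈ Mul(-1153.8, I)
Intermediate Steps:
Function('w')(r) = Mul(6, r)
Function('D')(Y) = Mul(2, Y, Add(-1, Y)) (Function('D')(Y) = Mul(Add(-1, Y), Mul(2, Y)) = Mul(2, Y, Add(-1, Y)))
Function('I')(A) = Add(-30, Mul(-1, A)) (Function('I')(A) = Add(Mul(6, -5), Mul(-1, A)) = Add(-30, Mul(-1, A)))
Function('x')(N, E) = Pow(Add(-54, N), Rational(1, 2)) (Function('x')(N, E) = Pow(Add(N, Add(-30, Mul(-1, Mul(2, 4, Add(-1, 4))))), Rational(1, 2)) = Pow(Add(N, Add(-30, Mul(-1, Mul(2, 4, 3)))), Rational(1, 2)) = Pow(Add(N, Add(-30, Mul(-1, 24))), Rational(1, 2)) = Pow(Add(N, Add(-30, -24)), Rational(1, 2)) = Pow(Add(N, -54), Rational(1, 2)) = Pow(Add(-54, N), Rational(1, 2)))
Mul(-160, Function('x')(2, Mul(-1, 14))) = Mul(-160, Pow(Add(-54, 2), Rational(1, 2))) = Mul(-160, Pow(-52, Rational(1, 2))) = Mul(-160, Mul(2, I, Pow(13, Rational(1, 2)))) = Mul(-320, I, Pow(13, Rational(1, 2)))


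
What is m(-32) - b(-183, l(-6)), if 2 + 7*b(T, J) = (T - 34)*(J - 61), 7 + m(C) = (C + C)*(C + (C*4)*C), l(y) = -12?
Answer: -1836560/7 ≈ -2.6237e+5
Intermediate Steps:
m(C) = -7 + 2*C*(C + 4*C²) (m(C) = -7 + (C + C)*(C + (C*4)*C) = -7 + (2*C)*(C + (4*C)*C) = -7 + (2*C)*(C + 4*C²) = -7 + 2*C*(C + 4*C²))
b(T, J) = -2/7 + (-61 + J)*(-34 + T)/7 (b(T, J) = -2/7 + ((T - 34)*(J - 61))/7 = -2/7 + ((-34 + T)*(-61 + J))/7 = -2/7 + ((-61 + J)*(-34 + T))/7 = -2/7 + (-61 + J)*(-34 + T)/7)
m(-32) - b(-183, l(-6)) = (-7 + 2*(-32)² + 8*(-32)³) - (296 - 61/7*(-183) - 34/7*(-12) + (⅐)*(-12)*(-183)) = (-7 + 2*1024 + 8*(-32768)) - (296 + 11163/7 + 408/7 + 2196/7) = (-7 + 2048 - 262144) - 1*15839/7 = -260103 - 15839/7 = -1836560/7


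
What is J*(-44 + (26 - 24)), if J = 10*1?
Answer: -420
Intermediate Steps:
J = 10
J*(-44 + (26 - 24)) = 10*(-44 + (26 - 24)) = 10*(-44 + 2) = 10*(-42) = -420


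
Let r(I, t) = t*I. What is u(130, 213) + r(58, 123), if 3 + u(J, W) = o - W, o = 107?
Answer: 7025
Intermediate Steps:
u(J, W) = 104 - W (u(J, W) = -3 + (107 - W) = 104 - W)
r(I, t) = I*t
u(130, 213) + r(58, 123) = (104 - 1*213) + 58*123 = (104 - 213) + 7134 = -109 + 7134 = 7025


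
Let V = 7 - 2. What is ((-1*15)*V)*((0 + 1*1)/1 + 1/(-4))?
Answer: -225/4 ≈ -56.250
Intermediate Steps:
V = 5
((-1*15)*V)*((0 + 1*1)/1 + 1/(-4)) = (-1*15*5)*((0 + 1*1)/1 + 1/(-4)) = (-15*5)*((0 + 1)*1 + 1*(-1/4)) = -75*(1*1 - 1/4) = -75*(1 - 1/4) = -75*3/4 = -225/4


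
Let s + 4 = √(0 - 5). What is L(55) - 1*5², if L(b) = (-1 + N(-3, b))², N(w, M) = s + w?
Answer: 34 - 16*I*√5 ≈ 34.0 - 35.777*I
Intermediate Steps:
s = -4 + I*√5 (s = -4 + √(0 - 5) = -4 + √(-5) = -4 + I*√5 ≈ -4.0 + 2.2361*I)
N(w, M) = -4 + w + I*√5 (N(w, M) = (-4 + I*√5) + w = -4 + w + I*√5)
L(b) = (-8 + I*√5)² (L(b) = (-1 + (-4 - 3 + I*√5))² = (-1 + (-7 + I*√5))² = (-8 + I*√5)²)
L(55) - 1*5² = (8 - I*√5)² - 1*5² = (8 - I*√5)² - 1*25 = (8 - I*√5)² - 25 = -25 + (8 - I*√5)²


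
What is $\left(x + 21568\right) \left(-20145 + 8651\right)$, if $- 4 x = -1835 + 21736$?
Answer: $- \frac{381434137}{2} \approx -1.9072 \cdot 10^{8}$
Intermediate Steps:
$x = - \frac{19901}{4}$ ($x = - \frac{-1835 + 21736}{4} = \left(- \frac{1}{4}\right) 19901 = - \frac{19901}{4} \approx -4975.3$)
$\left(x + 21568\right) \left(-20145 + 8651\right) = \left(- \frac{19901}{4} + 21568\right) \left(-20145 + 8651\right) = \frac{66371}{4} \left(-11494\right) = - \frac{381434137}{2}$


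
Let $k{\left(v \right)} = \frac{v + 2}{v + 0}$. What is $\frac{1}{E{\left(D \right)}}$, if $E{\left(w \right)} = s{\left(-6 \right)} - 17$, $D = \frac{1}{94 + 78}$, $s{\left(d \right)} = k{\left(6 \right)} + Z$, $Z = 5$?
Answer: $- \frac{3}{32} \approx -0.09375$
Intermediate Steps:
$k{\left(v \right)} = \frac{2 + v}{v}$
$s{\left(d \right)} = \frac{19}{3}$ ($s{\left(d \right)} = \frac{2 + 6}{6} + 5 = \frac{1}{6} \cdot 8 + 5 = \frac{4}{3} + 5 = \frac{19}{3}$)
$D = \frac{1}{172} \approx 0.005814$
$E{\left(w \right)} = - \frac{32}{3}$ ($E{\left(w \right)} = \frac{19}{3} - 17 = - \frac{32}{3}$)
$\frac{1}{E{\left(D \right)}} = \frac{1}{- \frac{32}{3}} = - \frac{3}{32}$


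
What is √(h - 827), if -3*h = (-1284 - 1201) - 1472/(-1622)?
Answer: 2*√169499/811 ≈ 1.0153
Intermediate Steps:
h = 671533/811 (h = -((-1284 - 1201) - 1472/(-1622))/3 = -(-2485 - 1472*(-1/1622))/3 = -(-2485 + 736/811)/3 = -⅓*(-2014599/811) = 671533/811 ≈ 828.03)
√(h - 827) = √(671533/811 - 827) = √(836/811) = 2*√169499/811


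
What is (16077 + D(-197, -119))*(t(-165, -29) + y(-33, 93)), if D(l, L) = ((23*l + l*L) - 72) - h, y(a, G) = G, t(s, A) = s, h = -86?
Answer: -2520216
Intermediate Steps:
D(l, L) = 14 + 23*l + L*l (D(l, L) = ((23*l + l*L) - 72) - 1*(-86) = ((23*l + L*l) - 72) + 86 = (-72 + 23*l + L*l) + 86 = 14 + 23*l + L*l)
(16077 + D(-197, -119))*(t(-165, -29) + y(-33, 93)) = (16077 + (14 + 23*(-197) - 119*(-197)))*(-165 + 93) = (16077 + (14 - 4531 + 23443))*(-72) = (16077 + 18926)*(-72) = 35003*(-72) = -2520216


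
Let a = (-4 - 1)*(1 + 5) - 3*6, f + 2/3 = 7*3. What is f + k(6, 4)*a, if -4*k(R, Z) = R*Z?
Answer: 925/3 ≈ 308.33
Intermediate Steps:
k(R, Z) = -R*Z/4
f = 61/3 (f = -2/3 + 7*3 = -2/3 + 21 = 61/3 ≈ 20.333)
a = -48 (a = -5*6 - 18 = -30 - 18 = -48)
f + k(6, 4)*a = 61/3 - 1/4*6*4*(-48) = 61/3 - 6*(-48) = 61/3 + 288 = 925/3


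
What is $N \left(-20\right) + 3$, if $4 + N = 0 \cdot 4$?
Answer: $83$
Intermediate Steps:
$N = -4$ ($N = -4 + 0 \cdot 4 = -4 + 0 = -4$)
$N \left(-20\right) + 3 = \left(-4\right) \left(-20\right) + 3 = 80 + 3 = 83$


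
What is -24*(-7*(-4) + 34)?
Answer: -1488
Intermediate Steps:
-24*(-7*(-4) + 34) = -24*(28 + 34) = -24*62 = -1488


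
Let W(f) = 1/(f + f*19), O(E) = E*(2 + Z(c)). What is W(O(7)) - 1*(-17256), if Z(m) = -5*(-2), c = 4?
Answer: 28990081/1680 ≈ 17256.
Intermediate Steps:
Z(m) = 10
O(E) = 12*E (O(E) = E*(2 + 10) = E*12 = 12*E)
W(f) = 1/(20*f) (W(f) = 1/(f + 19*f) = 1/(20*f))
W(O(7)) - 1*(-17256) = 1/(20*((12*7))) - 1*(-17256) = (1/20)/84 + 17256 = (1/20)*(1/84) + 17256 = 1/1680 + 17256 = 28990081/1680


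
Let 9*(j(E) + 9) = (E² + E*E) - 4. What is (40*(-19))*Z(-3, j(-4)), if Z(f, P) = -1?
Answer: 760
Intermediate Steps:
j(E) = -85/9 + 2*E²/9 (j(E) = -9 + ((E² + E*E) - 4)/9 = -9 + ((E² + E²) - 4)/9 = -9 + (2*E² - 4)/9 = -9 + (-4 + 2*E²)/9 = -9 + (-4/9 + 2*E²/9) = -85/9 + 2*E²/9)
(40*(-19))*Z(-3, j(-4)) = (40*(-19))*(-1) = -760*(-1) = 760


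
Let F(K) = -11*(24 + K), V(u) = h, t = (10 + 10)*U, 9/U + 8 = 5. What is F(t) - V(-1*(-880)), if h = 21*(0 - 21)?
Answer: 837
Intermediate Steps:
h = -441 (h = 21*(-21) = -441)
U = -3 (U = 9/(-8 + 5) = 9/(-3) = 9*(-⅓) = -3)
t = -60 (t = (10 + 10)*(-3) = 20*(-3) = -60)
V(u) = -441
F(K) = -264 - 11*K
F(t) - V(-1*(-880)) = (-264 - 11*(-60)) - 1*(-441) = (-264 + 660) + 441 = 396 + 441 = 837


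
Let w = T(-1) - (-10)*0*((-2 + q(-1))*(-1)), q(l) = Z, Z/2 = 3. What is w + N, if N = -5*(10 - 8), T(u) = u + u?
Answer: -12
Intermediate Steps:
Z = 6 (Z = 2*3 = 6)
q(l) = 6
T(u) = 2*u
N = -10 (N = -5*2 = -10)
w = -2 (w = 2*(-1) - (-10)*0*((-2 + 6)*(-1)) = -2 - (-10)*0*(4*(-1)) = -2 - (-10)*0*(-4) = -2 - (-10)*0 = -2 - 1*0 = -2 + 0 = -2)
w + N = -2 - 10 = -12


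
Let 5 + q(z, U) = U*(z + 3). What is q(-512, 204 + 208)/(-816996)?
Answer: 209713/816996 ≈ 0.25669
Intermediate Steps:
q(z, U) = -5 + U*(3 + z) (q(z, U) = -5 + U*(z + 3) = -5 + U*(3 + z))
q(-512, 204 + 208)/(-816996) = (-5 + 3*(204 + 208) + (204 + 208)*(-512))/(-816996) = (-5 + 3*412 + 412*(-512))*(-1/816996) = (-5 + 1236 - 210944)*(-1/816996) = -209713*(-1/816996) = 209713/816996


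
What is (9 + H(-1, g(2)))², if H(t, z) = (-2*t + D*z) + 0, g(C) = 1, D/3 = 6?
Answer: 841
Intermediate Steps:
D = 18 (D = 3*6 = 18)
H(t, z) = -2*t + 18*z (H(t, z) = (-2*t + 18*z) + 0 = -2*t + 18*z)
(9 + H(-1, g(2)))² = (9 + (-2*(-1) + 18*1))² = (9 + (2 + 18))² = (9 + 20)² = 29² = 841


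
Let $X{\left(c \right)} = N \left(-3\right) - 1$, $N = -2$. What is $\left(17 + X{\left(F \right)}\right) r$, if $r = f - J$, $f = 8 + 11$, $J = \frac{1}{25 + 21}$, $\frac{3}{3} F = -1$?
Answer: $\frac{9603}{23} \approx 417.52$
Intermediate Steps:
$F = -1$
$J = \frac{1}{46} \approx 0.021739$
$f = 19$
$r = \frac{873}{46}$ ($r = 19 - \frac{1}{46} = \frac{873}{46} \approx 18.978$)
$X{\left(c \right)} = 5$ ($X{\left(c \right)} = \left(-2\right) \left(-3\right) - 1 = 6 - 1 = 5$)
$\left(17 + X{\left(F \right)}\right) r = \left(17 + 5\right) \frac{873}{46} = 22 \cdot \frac{873}{46} = \frac{9603}{23}$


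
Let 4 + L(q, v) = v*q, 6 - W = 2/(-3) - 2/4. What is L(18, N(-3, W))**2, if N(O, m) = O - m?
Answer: 34969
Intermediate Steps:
W = 43/6 (W = 6 - (2/(-3) - 2/4) = 6 - (2*(-1/3) - 2*1/4) = 6 - (-2/3 - 1/2) = 6 - 1*(-7/6) = 6 + 7/6 = 43/6 ≈ 7.1667)
L(q, v) = -4 + q*v (L(q, v) = -4 + v*q = -4 + q*v)
L(18, N(-3, W))**2 = (-4 + 18*(-3 - 1*43/6))**2 = (-4 + 18*(-3 - 43/6))**2 = (-4 + 18*(-61/6))**2 = (-4 - 183)**2 = (-187)**2 = 34969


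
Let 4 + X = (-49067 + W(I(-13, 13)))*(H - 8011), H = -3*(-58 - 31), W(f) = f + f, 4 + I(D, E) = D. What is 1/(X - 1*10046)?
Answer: 1/380228094 ≈ 2.6300e-9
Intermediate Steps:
I(D, E) = -4 + D
W(f) = 2*f
H = 267 (H = -3*(-89) = 267)
X = 380238140 (X = -4 + (-49067 + 2*(-4 - 13))*(267 - 8011) = -4 + (-49067 + 2*(-17))*(-7744) = -4 + (-49067 - 34)*(-7744) = -4 - 49101*(-7744) = -4 + 380238144 = 380238140)
1/(X - 1*10046) = 1/(380238140 - 1*10046) = 1/(380238140 - 10046) = 1/380228094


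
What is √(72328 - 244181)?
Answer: I*√171853 ≈ 414.55*I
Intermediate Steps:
√(72328 - 244181) = √(-171853) = I*√171853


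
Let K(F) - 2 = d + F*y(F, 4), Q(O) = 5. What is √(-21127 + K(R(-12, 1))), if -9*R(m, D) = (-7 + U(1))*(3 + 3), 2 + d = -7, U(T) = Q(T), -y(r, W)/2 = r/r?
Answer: I*√190230/3 ≈ 145.38*I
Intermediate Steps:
y(r, W) = -2 (y(r, W) = -2*r/r = -2*1 = -2)
U(T) = 5
d = -9 (d = -2 - 7 = -9)
R(m, D) = 4/3 (R(m, D) = -(-7 + 5)*(3 + 3)/9 = -(-2)*6/9 = -⅑*(-12) = 4/3)
K(F) = -7 - 2*F (K(F) = 2 + (-9 + F*(-2)) = 2 + (-9 - 2*F) = -7 - 2*F)
√(-21127 + K(R(-12, 1))) = √(-21127 + (-7 - 2*4/3)) = √(-21127 + (-7 - 8/3)) = √(-21127 - 29/3) = √(-63410/3) = I*√190230/3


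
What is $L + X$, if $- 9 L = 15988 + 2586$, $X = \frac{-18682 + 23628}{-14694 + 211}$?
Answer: $- \frac{269051756}{130347} \approx -2064.1$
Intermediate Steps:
$X = - \frac{4946}{14483}$ ($X = \frac{4946}{-14483} = 4946 \left(- \frac{1}{14483}\right) = - \frac{4946}{14483} \approx -0.3415$)
$L = - \frac{18574}{9}$ ($L = - \frac{15988 + 2586}{9} = \left(- \frac{1}{9}\right) 18574 = - \frac{18574}{9} \approx -2063.8$)
$L + X = - \frac{18574}{9} - \frac{4946}{14483} = - \frac{269051756}{130347}$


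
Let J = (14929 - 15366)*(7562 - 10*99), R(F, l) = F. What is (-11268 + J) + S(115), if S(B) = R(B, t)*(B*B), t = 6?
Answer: -1362357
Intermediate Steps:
J = -2871964 (J = -437*(7562 - 990) = -437*6572 = -2871964)
S(B) = B³ (S(B) = B*(B*B) = B*B² = B³)
(-11268 + J) + S(115) = (-11268 - 2871964) + 115³ = -2883232 + 1520875 = -1362357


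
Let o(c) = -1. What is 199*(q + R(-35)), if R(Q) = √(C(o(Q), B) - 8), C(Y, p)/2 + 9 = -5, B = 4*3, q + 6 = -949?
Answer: -190045 + 1194*I ≈ -1.9005e+5 + 1194.0*I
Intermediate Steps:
q = -955 (q = -6 - 949 = -955)
B = 12
C(Y, p) = -28 (C(Y, p) = -18 + 2*(-5) = -18 - 10 = -28)
R(Q) = 6*I (R(Q) = √(-28 - 8) = √(-36) = 6*I)
199*(q + R(-35)) = 199*(-955 + 6*I) = -190045 + 1194*I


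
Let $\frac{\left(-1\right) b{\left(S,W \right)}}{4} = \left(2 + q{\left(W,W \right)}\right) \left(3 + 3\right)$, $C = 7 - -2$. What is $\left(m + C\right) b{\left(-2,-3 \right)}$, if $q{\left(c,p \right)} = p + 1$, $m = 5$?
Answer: $0$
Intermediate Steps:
$q{\left(c,p \right)} = 1 + p$
$C = 9$ ($C = 7 + 2 = 9$)
$b{\left(S,W \right)} = -72 - 24 W$ ($b{\left(S,W \right)} = - 4 \left(2 + \left(1 + W\right)\right) \left(3 + 3\right) = - 4 \left(3 + W\right) 6 = - 4 \left(18 + 6 W\right) = -72 - 24 W$)
$\left(m + C\right) b{\left(-2,-3 \right)} = \left(5 + 9\right) \left(-72 - -72\right) = 14 \left(-72 + 72\right) = 14 \cdot 0 = 0$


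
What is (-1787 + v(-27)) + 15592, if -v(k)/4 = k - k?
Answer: 13805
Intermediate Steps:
v(k) = 0 (v(k) = -4*(k - k) = -4*0 = 0)
(-1787 + v(-27)) + 15592 = (-1787 + 0) + 15592 = -1787 + 15592 = 13805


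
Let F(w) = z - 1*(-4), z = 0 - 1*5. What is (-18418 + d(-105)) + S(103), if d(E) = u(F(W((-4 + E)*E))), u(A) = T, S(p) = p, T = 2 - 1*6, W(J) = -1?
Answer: -18319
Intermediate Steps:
z = -5 (z = 0 - 5 = -5)
F(w) = -1 (F(w) = -5 - 1*(-4) = -5 + 4 = -1)
T = -4 (T = 2 - 6 = -4)
u(A) = -4
d(E) = -4
(-18418 + d(-105)) + S(103) = (-18418 - 4) + 103 = -18422 + 103 = -18319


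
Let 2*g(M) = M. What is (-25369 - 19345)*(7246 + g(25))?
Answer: -324556569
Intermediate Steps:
g(M) = M/2
(-25369 - 19345)*(7246 + g(25)) = (-25369 - 19345)*(7246 + (½)*25) = -44714*(7246 + 25/2) = -44714*14517/2 = -324556569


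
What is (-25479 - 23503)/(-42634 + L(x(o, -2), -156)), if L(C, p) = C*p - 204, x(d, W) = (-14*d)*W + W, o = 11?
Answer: 24491/45287 ≈ 0.54080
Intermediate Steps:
x(d, W) = W - 14*W*d (x(d, W) = -14*W*d + W = W - 14*W*d)
L(C, p) = -204 + C*p
(-25479 - 23503)/(-42634 + L(x(o, -2), -156)) = (-25479 - 23503)/(-42634 + (-204 - 2*(1 - 14*11)*(-156))) = -48982/(-42634 + (-204 - 2*(1 - 154)*(-156))) = -48982/(-42634 + (-204 - 2*(-153)*(-156))) = -48982/(-42634 + (-204 + 306*(-156))) = -48982/(-42634 + (-204 - 47736)) = -48982/(-42634 - 47940) = -48982/(-90574) = -48982*(-1/90574) = 24491/45287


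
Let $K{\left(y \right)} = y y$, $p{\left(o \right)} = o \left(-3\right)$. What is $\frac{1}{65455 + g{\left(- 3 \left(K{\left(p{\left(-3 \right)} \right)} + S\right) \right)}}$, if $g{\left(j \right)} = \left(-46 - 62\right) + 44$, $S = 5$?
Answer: $\frac{1}{65391} \approx 1.5293 \cdot 10^{-5}$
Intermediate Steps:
$p{\left(o \right)} = - 3 o$
$K{\left(y \right)} = y^{2}$
$g{\left(j \right)} = -64$ ($g{\left(j \right)} = -108 + 44 = -64$)
$\frac{1}{65455 + g{\left(- 3 \left(K{\left(p{\left(-3 \right)} \right)} + S\right) \right)}} = \frac{1}{65455 - 64} = \frac{1}{65391}$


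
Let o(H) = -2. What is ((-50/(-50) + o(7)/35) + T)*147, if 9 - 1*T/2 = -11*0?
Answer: 13923/5 ≈ 2784.6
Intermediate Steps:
T = 18 (T = 18 - (-22)*0 = 18 - 2*0 = 18 + 0 = 18)
((-50/(-50) + o(7)/35) + T)*147 = ((-50/(-50) - 2/35) + 18)*147 = ((-50*(-1/50) - 2*1/35) + 18)*147 = ((1 - 2/35) + 18)*147 = (33/35 + 18)*147 = (663/35)*147 = 13923/5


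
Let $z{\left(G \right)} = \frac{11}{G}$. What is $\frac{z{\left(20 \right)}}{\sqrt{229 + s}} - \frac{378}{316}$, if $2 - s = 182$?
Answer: $- \frac{12361}{11060} \approx -1.1176$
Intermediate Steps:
$s = -180$ ($s = 2 - 182 = -180$)
$\frac{z{\left(20 \right)}}{\sqrt{229 + s}} - \frac{378}{316} = \frac{11 \cdot \frac{1}{20}}{\sqrt{229 - 180}} - \frac{378}{316} = \frac{11 \cdot \frac{1}{20}}{\sqrt{49}} - \frac{189}{158} = \frac{11}{20 \cdot 7} - \frac{189}{158} = \frac{11}{20} \cdot \frac{1}{7} - \frac{189}{158} = \frac{11}{140} - \frac{189}{158} = - \frac{12361}{11060}$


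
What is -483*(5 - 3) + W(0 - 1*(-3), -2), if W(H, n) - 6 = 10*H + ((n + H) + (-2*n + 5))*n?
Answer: -950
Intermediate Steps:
W(H, n) = 6 + 10*H + n*(5 + H - n) (W(H, n) = 6 + (10*H + ((n + H) + (-2*n + 5))*n) = 6 + (10*H + ((H + n) + (5 - 2*n))*n) = 6 + (10*H + (5 + H - n)*n) = 6 + (10*H + n*(5 + H - n)) = 6 + 10*H + n*(5 + H - n))
-483*(5 - 3) + W(0 - 1*(-3), -2) = -483*(5 - 3) + (6 - 1*(-2)² + 5*(-2) + 10*(0 - 1*(-3)) + (0 - 1*(-3))*(-2)) = -483*2 + (6 - 1*4 - 10 + 10*(0 + 3) + (0 + 3)*(-2)) = -69*14 + (6 - 4 - 10 + 10*3 + 3*(-2)) = -966 + (6 - 4 - 10 + 30 - 6) = -966 + 16 = -950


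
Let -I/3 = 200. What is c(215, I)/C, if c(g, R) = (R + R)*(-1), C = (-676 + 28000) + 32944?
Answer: 300/15067 ≈ 0.019911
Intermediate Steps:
I = -600 (I = -3*200 = -600)
C = 60268 (C = 27324 + 32944 = 60268)
c(g, R) = -2*R (c(g, R) = (2*R)*(-1) = -2*R)
c(215, I)/C = -2*(-600)/60268 = 1200*(1/60268) = 300/15067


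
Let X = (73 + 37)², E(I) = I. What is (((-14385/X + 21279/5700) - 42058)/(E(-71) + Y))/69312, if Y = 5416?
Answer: -1611424877/14195276656000 ≈ -0.00011352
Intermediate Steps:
X = 12100 (X = 110² = 12100)
(((-14385/X + 21279/5700) - 42058)/(E(-71) + Y))/69312 = (((-14385/12100 + 21279/5700) - 42058)/(-71 + 5416))/69312 = (((-14385*1/12100 + 21279*(1/5700)) - 42058)/5345)*(1/69312) = (((-2877/2420 + 7093/1900) - 42058)*(1/5345))*(1/69312) = ((292469/114950 - 42058)*(1/5345))*(1/69312) = -4834274631/114950*1/5345*(1/69312) = -4834274631/614407750*1/69312 = -1611424877/14195276656000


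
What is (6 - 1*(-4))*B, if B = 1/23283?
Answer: 10/23283 ≈ 0.00042950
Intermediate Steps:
B = 1/23283 ≈ 4.2950e-5
(6 - 1*(-4))*B = (6 - 1*(-4))*(1/23283) = (6 + 4)*(1/23283) = 10*(1/23283) = 10/23283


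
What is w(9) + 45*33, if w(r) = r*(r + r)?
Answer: 1647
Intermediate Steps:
w(r) = 2*r² (w(r) = r*(2*r) = 2*r²)
w(9) + 45*33 = 2*9² + 45*33 = 2*81 + 1485 = 162 + 1485 = 1647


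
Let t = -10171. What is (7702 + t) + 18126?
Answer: 15657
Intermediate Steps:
(7702 + t) + 18126 = (7702 - 10171) + 18126 = -2469 + 18126 = 15657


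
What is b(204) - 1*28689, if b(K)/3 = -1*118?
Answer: -29043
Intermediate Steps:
b(K) = -354 (b(K) = 3*(-1*118) = 3*(-118) = -354)
b(204) - 1*28689 = -354 - 1*28689 = -354 - 28689 = -29043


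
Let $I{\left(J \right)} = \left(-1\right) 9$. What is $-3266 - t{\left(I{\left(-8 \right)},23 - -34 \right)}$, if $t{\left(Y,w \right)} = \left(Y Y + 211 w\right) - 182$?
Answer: $-15192$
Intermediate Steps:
$I{\left(J \right)} = -9$
$t{\left(Y,w \right)} = -182 + Y^{2} + 211 w$ ($t{\left(Y,w \right)} = \left(Y^{2} + 211 w\right) - 182 = -182 + Y^{2} + 211 w$)
$-3266 - t{\left(I{\left(-8 \right)},23 - -34 \right)} = -3266 - \left(-182 + \left(-9\right)^{2} + 211 \left(23 - -34\right)\right) = -3266 - \left(-182 + 81 + 211 \left(23 + 34\right)\right) = -3266 - \left(-182 + 81 + 211 \cdot 57\right) = -3266 - \left(-182 + 81 + 12027\right) = -3266 - 11926 = -15192$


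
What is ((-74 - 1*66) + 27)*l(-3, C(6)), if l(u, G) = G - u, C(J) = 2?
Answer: -565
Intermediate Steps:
((-74 - 1*66) + 27)*l(-3, C(6)) = ((-74 - 1*66) + 27)*(2 - 1*(-3)) = ((-74 - 66) + 27)*(2 + 3) = (-140 + 27)*5 = -113*5 = -565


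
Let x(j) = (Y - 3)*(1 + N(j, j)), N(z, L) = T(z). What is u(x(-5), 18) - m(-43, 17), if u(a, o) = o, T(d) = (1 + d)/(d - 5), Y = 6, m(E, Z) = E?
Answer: 61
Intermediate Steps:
T(d) = (1 + d)/(-5 + d)
N(z, L) = (1 + z)/(-5 + z)
x(j) = 3 + 3*(1 + j)/(-5 + j) (x(j) = (6 - 3)*(1 + (1 + j)/(-5 + j)) = 3*(1 + (1 + j)/(-5 + j)) = 3 + 3*(1 + j)/(-5 + j))
u(x(-5), 18) - m(-43, 17) = 18 - 1*(-43) = 18 + 43 = 61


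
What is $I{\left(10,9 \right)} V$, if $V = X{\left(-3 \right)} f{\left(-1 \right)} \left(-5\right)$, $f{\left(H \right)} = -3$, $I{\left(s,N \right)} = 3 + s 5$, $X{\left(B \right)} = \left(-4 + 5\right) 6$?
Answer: $4770$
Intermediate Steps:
$X{\left(B \right)} = 6$ ($X{\left(B \right)} = 1 \cdot 6 = 6$)
$I{\left(s,N \right)} = 3 + 5 s$
$V = 90$ ($V = 6 \left(-3\right) \left(-5\right) = \left(-18\right) \left(-5\right) = 90$)
$I{\left(10,9 \right)} V = \left(3 + 5 \cdot 10\right) 90 = \left(3 + 50\right) 90 = 53 \cdot 90 = 4770$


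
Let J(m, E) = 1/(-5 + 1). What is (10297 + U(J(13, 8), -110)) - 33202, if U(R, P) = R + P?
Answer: -92061/4 ≈ -23015.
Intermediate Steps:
J(m, E) = -1/4 (J(m, E) = 1/(-4) = -1/4)
U(R, P) = P + R
(10297 + U(J(13, 8), -110)) - 33202 = (10297 + (-110 - 1/4)) - 33202 = (10297 - 441/4) - 33202 = 40747/4 - 33202 = -92061/4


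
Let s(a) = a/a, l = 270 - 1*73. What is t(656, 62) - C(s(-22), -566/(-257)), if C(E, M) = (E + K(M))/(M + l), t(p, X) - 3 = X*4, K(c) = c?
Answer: 12849122/51195 ≈ 250.98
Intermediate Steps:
l = 197 (l = 270 - 73 = 197)
s(a) = 1
t(p, X) = 3 + 4*X (t(p, X) = 3 + X*4 = 3 + 4*X)
C(E, M) = (E + M)/(197 + M) (C(E, M) = (E + M)/(M + 197) = (E + M)/(197 + M))
t(656, 62) - C(s(-22), -566/(-257)) = (3 + 4*62) - (1 - 566/(-257))/(197 - 566/(-257)) = (3 + 248) - (1 - 566*(-1/257))/(197 - 566*(-1/257)) = 251 - (1 + 566/257)/(197 + 566/257) = 251 - 823/(51195/257*257) = 251 - 257*823/(51195*257) = 251 - 1*823/51195 = 251 - 823/51195 = 12849122/51195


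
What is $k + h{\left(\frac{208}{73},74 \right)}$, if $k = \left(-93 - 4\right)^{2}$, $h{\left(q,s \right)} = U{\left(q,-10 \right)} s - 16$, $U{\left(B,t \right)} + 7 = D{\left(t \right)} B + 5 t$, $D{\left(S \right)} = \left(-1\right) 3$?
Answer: $\frac{331599}{73} \approx 4542.5$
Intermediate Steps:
$D{\left(S \right)} = -3$
$U{\left(B,t \right)} = -7 - 3 B + 5 t$ ($U{\left(B,t \right)} = -7 - \left(- 5 t + 3 B\right) = -7 - 3 B + 5 t$)
$h{\left(q,s \right)} = -16 + s \left(-57 - 3 q\right)$ ($h{\left(q,s \right)} = \left(-7 - 3 q + 5 \left(-10\right)\right) s - 16 = \left(-7 - 3 q - 50\right) s - 16 = \left(-57 - 3 q\right) s - 16 = s \left(-57 - 3 q\right) - 16 = -16 + s \left(-57 - 3 q\right)$)
$k = 9409$ ($k = \left(-97\right)^{2} = 9409$)
$k + h{\left(\frac{208}{73},74 \right)} = 9409 - \left(16 + 222 \left(19 + \frac{208}{73}\right)\right) = 9409 - \left(16 + 222 \cdot \frac{1595}{73}\right) = 9409 - \frac{355258}{73} = \frac{331599}{73}$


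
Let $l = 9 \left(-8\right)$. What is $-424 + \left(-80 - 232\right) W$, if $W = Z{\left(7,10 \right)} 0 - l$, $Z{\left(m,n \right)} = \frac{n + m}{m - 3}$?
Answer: $-22888$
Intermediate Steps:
$Z{\left(m,n \right)} = \frac{m + n}{-3 + m}$
$l = -72$
$W = 72$ ($W = \frac{7 + 10}{-3 + 7} \cdot 0 - -72 = \frac{1}{4} \cdot 17 \cdot 0 + 72 = \frac{17}{4} \cdot 0 + 72 = 0 + 72 = 72$)
$-424 + \left(-80 - 232\right) W = -424 + \left(-80 - 232\right) 72 = -424 - 22464 = -22888$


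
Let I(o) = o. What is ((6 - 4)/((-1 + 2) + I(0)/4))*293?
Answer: 586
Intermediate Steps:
((6 - 4)/((-1 + 2) + I(0)/4))*293 = ((6 - 4)/((-1 + 2) + 0/4))*293 = (2/(1 + 0*(1/4)))*293 = (2/(1 + 0))*293 = (2/1)*293 = (2*1)*293 = 2*293 = 586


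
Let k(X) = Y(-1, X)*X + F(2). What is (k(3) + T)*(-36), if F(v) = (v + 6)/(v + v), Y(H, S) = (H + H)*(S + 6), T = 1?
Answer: 1836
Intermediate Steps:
Y(H, S) = 2*H*(6 + S) (Y(H, S) = (2*H)*(6 + S) = 2*H*(6 + S))
F(v) = (6 + v)/(2*v) (F(v) = (6 + v)/((2*v)) = (6 + v)*(1/(2*v)) = (6 + v)/(2*v))
k(X) = 2 + X*(-12 - 2*X) (k(X) = (2*(-1)*(6 + X))*X + (½)*(6 + 2)/2 = (-12 - 2*X)*X + (½)*(½)*8 = X*(-12 - 2*X) + 2 = 2 + X*(-12 - 2*X))
(k(3) + T)*(-36) = ((2 - 2*3*(6 + 3)) + 1)*(-36) = ((2 - 2*3*9) + 1)*(-36) = ((2 - 54) + 1)*(-36) = (-52 + 1)*(-36) = -51*(-36) = 1836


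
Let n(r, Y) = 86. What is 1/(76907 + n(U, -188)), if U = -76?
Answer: 1/76993 ≈ 1.2988e-5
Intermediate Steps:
1/(76907 + n(U, -188)) = 1/(76907 + 86) = 1/76993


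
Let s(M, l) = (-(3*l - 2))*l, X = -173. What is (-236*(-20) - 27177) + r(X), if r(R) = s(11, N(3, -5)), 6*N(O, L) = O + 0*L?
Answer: -89827/4 ≈ -22457.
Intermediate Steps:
N(O, L) = O/6 (N(O, L) = (O + 0*L)/6 = (O + 0)/6 = O/6)
s(M, l) = l*(2 - 3*l) (s(M, l) = (-(-2 + 3*l))*l = (2 - 3*l)*l = l*(2 - 3*l))
r(R) = ¼ (r(R) = ((⅙)*3)*(2 - 3/2) = (2 - 3*½)/2 = (2 - 3/2)/2 = (½)*(½) = ¼)
(-236*(-20) - 27177) + r(X) = (-236*(-20) - 27177) + ¼ = (4720 - 27177) + ¼ = -22457 + ¼ = -89827/4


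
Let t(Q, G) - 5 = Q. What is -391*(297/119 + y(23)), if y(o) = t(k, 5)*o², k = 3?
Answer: -11589815/7 ≈ -1.6557e+6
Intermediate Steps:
t(Q, G) = 5 + Q
y(o) = 8*o² (y(o) = (5 + 3)*o² = 8*o²)
-391*(297/119 + y(23)) = -391*(297/119 + 8*23²) = -391*(297*(1/119) + 8*529) = -391*(297/119 + 4232) = -391*503905/119 = -11589815/7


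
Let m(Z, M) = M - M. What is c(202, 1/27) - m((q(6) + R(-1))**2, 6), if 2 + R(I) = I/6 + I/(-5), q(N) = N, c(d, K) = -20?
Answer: -20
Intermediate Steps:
R(I) = -2 - I/30 (R(I) = -2 + (I/6 + I/(-5)) = -2 + (I*(1/6) + I*(-1/5)) = -2 + (I/6 - I/5) = -2 - I/30)
m(Z, M) = 0
c(202, 1/27) - m((q(6) + R(-1))**2, 6) = -20 - 1*0 = -20 + 0 = -20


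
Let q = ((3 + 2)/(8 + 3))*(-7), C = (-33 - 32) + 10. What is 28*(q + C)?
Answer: -17920/11 ≈ -1629.1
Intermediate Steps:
C = -55 (C = -65 + 10 = -55)
q = -35/11 (q = (5/11)*(-7) = -35/11 ≈ -3.1818)
28*(q + C) = 28*(-35/11 - 55) = 28*(-640/11) = -17920/11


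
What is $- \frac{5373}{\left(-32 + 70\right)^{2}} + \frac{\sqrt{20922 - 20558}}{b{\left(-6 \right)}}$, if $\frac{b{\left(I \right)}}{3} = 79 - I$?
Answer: $- \frac{5373}{1444} + \frac{2 \sqrt{91}}{255} \approx -3.6461$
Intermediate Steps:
$b{\left(I \right)} = 237 - 3 I$ ($b{\left(I \right)} = 3 \left(79 - I\right) = 237 - 3 I$)
$- \frac{5373}{\left(-32 + 70\right)^{2}} + \frac{\sqrt{20922 - 20558}}{b{\left(-6 \right)}} = - \frac{5373}{\left(-32 + 70\right)^{2}} + \frac{\sqrt{20922 - 20558}}{237 - -18} = - \frac{5373}{38^{2}} + \frac{\sqrt{364}}{237 + 18} = - \frac{5373}{1444} + \frac{2 \sqrt{91}}{255}$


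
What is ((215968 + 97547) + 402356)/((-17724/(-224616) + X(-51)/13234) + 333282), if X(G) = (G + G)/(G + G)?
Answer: 6333259910159/2948522889740 ≈ 2.1479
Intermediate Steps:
X(G) = 1 (X(G) = (2*G)/((2*G)) = (2*G)*(1/(2*G)) = 1)
((215968 + 97547) + 402356)/((-17724/(-224616) + X(-51)/13234) + 333282) = ((215968 + 97547) + 402356)/((-17724/(-224616) + 1/13234) + 333282) = (313515 + 402356)/((-17724*(-1/224616) + 1*(1/13234)) + 333282) = 715871/((211/2674 + 1/13234) + 333282) = 715871/(698762/8846929 + 333282) = 715871/(2948522889740/8846929) = 715871*(8846929/2948522889740) = 6333259910159/2948522889740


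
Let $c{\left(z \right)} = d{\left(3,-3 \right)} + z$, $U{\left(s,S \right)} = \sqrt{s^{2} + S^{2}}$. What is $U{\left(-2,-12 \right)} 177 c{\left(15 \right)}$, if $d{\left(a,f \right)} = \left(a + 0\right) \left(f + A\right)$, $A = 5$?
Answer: $7434 \sqrt{37} \approx 45219.0$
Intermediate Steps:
$d{\left(a,f \right)} = a \left(5 + f\right)$ ($d{\left(a,f \right)} = \left(a + 0\right) \left(f + 5\right) = a \left(5 + f\right)$)
$U{\left(s,S \right)} = \sqrt{S^{2} + s^{2}}$
$c{\left(z \right)} = 6 + z$ ($c{\left(z \right)} = 3 \left(5 - 3\right) + z = 3 \cdot 2 + z = 6 + z$)
$U{\left(-2,-12 \right)} 177 c{\left(15 \right)} = \sqrt{\left(-12\right)^{2} + \left(-2\right)^{2}} \cdot 177 \left(6 + 15\right) = \sqrt{144 + 4} \cdot 177 \cdot 21 = \sqrt{148} \cdot 177 \cdot 21 = 2 \sqrt{37} \cdot 177 \cdot 21 = 354 \sqrt{37} \cdot 21 = 7434 \sqrt{37}$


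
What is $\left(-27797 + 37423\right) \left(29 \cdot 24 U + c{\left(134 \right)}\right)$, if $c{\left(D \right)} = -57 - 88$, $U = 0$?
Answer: $-1395770$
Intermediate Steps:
$c{\left(D \right)} = -145$
$\left(-27797 + 37423\right) \left(29 \cdot 24 U + c{\left(134 \right)}\right) = \left(-27797 + 37423\right) \left(29 \cdot 24 \cdot 0 - 145\right) = 9626 \left(696 \cdot 0 - 145\right) = 9626 \left(0 - 145\right) = 9626 \left(-145\right) = -1395770$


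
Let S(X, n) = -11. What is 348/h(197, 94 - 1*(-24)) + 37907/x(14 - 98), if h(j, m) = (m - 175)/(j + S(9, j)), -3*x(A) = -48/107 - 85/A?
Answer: -19529601900/96197 ≈ -2.0302e+5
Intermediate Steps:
x(A) = 16/107 + 85/(3*A) (x(A) = -(-48/107 - 85/A)/3 = 16/107 + 85/(3*A))
h(j, m) = (-175 + m)/(-11 + j) (h(j, m) = (m - 175)/(j - 11) = (-175 + m)/(-11 + j))
348/h(197, 94 - 1*(-24)) + 37907/x(14 - 98) = 348/(((-175 + (94 - 1*(-24)))/(-11 + 197))) + 37907/(((9095 + 48*(14 - 98))/(321*(14 - 98)))) = 348/(((-175 + (94 + 24))/186)) + 37907/(((1/321)*(9095 + 48*(-84))/(-84))) = 348/(((-175 + 118)/186)) + 37907/(((1/321)*(-1/84)*(9095 - 4032))) = 348/(((1/186)*(-57))) + 37907/(((1/321)*(-1/84)*5063)) = 348/(-19/62) + 37907/(-5063/26964) = 348*(-62/19) + 37907*(-26964/5063) = -21576/19 - 1022124348/5063 = -19529601900/96197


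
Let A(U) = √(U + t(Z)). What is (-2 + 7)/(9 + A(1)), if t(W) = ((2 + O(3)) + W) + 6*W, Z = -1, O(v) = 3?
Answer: 45/82 - 5*I/82 ≈ 0.54878 - 0.060976*I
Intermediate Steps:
t(W) = 5 + 7*W (t(W) = ((2 + 3) + W) + 6*W = (5 + W) + 6*W = 5 + 7*W)
A(U) = √(-2 + U) (A(U) = √(U + (5 + 7*(-1))) = √(U + (5 - 7)) = √(U - 2) = √(-2 + U))
(-2 + 7)/(9 + A(1)) = (-2 + 7)/(9 + √(-2 + 1)) = 5/(9 + √(-1)) = 5/(9 + I) = 5*((9 - I)/82) = 5*(9 - I)/82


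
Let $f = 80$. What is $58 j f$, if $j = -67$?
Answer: $-310880$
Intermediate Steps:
$58 j f = 58 \left(-67\right) 80 = \left(-3886\right) 80 = -310880$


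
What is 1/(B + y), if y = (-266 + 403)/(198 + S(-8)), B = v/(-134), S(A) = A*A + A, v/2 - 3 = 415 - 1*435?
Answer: 17018/13497 ≈ 1.2609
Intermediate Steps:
v = -34 (v = 6 + 2*(415 - 1*435) = 6 + 2*(415 - 435) = 6 + 2*(-20) = 6 - 40 = -34)
S(A) = A + A**2 (S(A) = A**2 + A = A + A**2)
B = 17/67 (B = -34/(-134) = -34*(-1/134) = 17/67 ≈ 0.25373)
y = 137/254 (y = (-266 + 403)/(198 - 8*(1 - 8)) = 137/(198 - 8*(-7)) = 137/(198 + 56) = 137/254 ≈ 0.53937)
1/(B + y) = 1/(17/67 + 137/254) = 1/(13497/17018) = 17018/13497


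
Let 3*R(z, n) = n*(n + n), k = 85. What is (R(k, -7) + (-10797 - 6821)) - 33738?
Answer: -153970/3 ≈ -51323.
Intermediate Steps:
R(z, n) = 2*n²/3 (R(z, n) = (n*(n + n))/3 = (n*(2*n))/3 = (2*n²)/3 = 2*n²/3)
(R(k, -7) + (-10797 - 6821)) - 33738 = ((⅔)*(-7)² + (-10797 - 6821)) - 33738 = ((⅔)*49 - 17618) - 33738 = (98/3 - 17618) - 33738 = -52756/3 - 33738 = -153970/3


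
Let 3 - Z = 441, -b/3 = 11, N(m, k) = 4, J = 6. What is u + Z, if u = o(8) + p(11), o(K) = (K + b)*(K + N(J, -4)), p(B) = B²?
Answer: -617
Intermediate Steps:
b = -33 (b = -3*11 = -33)
Z = -438 (Z = 3 - 1*441 = 3 - 441 = -438)
o(K) = (-33 + K)*(4 + K) (o(K) = (K - 33)*(K + 4) = (-33 + K)*(4 + K))
u = -179 (u = (-132 + 8² - 29*8) + 11² = (-132 + 64 - 232) + 121 = -300 + 121 = -179)
u + Z = -179 - 438 = -617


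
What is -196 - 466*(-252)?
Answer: 117236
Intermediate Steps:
-196 - 466*(-252) = -196 + 117432 = 117236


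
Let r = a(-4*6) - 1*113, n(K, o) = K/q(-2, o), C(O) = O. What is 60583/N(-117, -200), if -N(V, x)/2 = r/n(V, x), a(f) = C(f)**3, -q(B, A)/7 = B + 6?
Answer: 7088211/780472 ≈ 9.0820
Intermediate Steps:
q(B, A) = -42 - 7*B (q(B, A) = -7*(B + 6) = -7*(6 + B) = -42 - 7*B)
n(K, o) = -K/28 (n(K, o) = K/(-42 - 7*(-2)) = K/(-42 + 14) = K/(-28) = K*(-1/28) = -K/28)
a(f) = f**3
r = -13937 (r = (-4*6)**3 - 1*113 = (-24)**3 - 113 = -13824 - 113 = -13937)
N(V, x) = -780472/V (N(V, x) = -(-27874)/((-V/28)) = -(-27874)*(-28/V) = -780472/V)
60583/N(-117, -200) = 60583/((-780472/(-117))) = 60583/((-780472*(-1/117))) = 60583/(780472/117) = 60583*(117/780472) = 7088211/780472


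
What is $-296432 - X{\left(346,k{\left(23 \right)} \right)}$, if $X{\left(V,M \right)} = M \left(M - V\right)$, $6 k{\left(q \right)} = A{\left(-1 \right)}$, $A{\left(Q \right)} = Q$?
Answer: $- \frac{10673629}{36} \approx -2.9649 \cdot 10^{5}$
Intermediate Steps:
$k{\left(q \right)} = - \frac{1}{6}$ ($k{\left(q \right)} = \frac{1}{6} \left(-1\right) = - \frac{1}{6}$)
$-296432 - X{\left(346,k{\left(23 \right)} \right)} = -296432 - - \frac{- \frac{1}{6} - 346}{6} = -296432 - \left(- \frac{1}{6}\right) \left(- \frac{2077}{6}\right) = -296432 - \frac{2077}{36} = - \frac{10673629}{36}$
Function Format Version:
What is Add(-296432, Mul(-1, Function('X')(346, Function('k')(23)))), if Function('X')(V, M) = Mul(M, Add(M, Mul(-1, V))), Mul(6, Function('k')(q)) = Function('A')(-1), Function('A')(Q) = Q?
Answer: Rational(-10673629, 36) ≈ -2.9649e+5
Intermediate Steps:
Function('k')(q) = Rational(-1, 6) (Function('k')(q) = Mul(Rational(1, 6), -1) = Rational(-1, 6))
Add(-296432, Mul(-1, Function('X')(346, Function('k')(23)))) = Add(-296432, Mul(-1, Mul(Rational(-1, 6), Add(Rational(-1, 6), Mul(-1, 346))))) = Add(-296432, Mul(-1, Mul(Rational(-1, 6), Add(Rational(-1, 6), -346)))) = Add(-296432, Mul(-1, Mul(Rational(-1, 6), Rational(-2077, 6)))) = Add(-296432, Mul(-1, Rational(2077, 36))) = Add(-296432, Rational(-2077, 36)) = Rational(-10673629, 36)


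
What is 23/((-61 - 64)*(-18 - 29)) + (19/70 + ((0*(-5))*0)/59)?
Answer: 22647/82250 ≈ 0.27534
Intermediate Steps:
23/((-61 - 64)*(-18 - 29)) + (19/70 + ((0*(-5))*0)/59) = 23/(-125*(-47)) + (19*(1/70) + (0*0)*(1/59)) = 23/5875 + (19/70 + 0*(1/59)) = (1/5875)*23 + (19/70 + 0) = 23/5875 + 19/70 = 22647/82250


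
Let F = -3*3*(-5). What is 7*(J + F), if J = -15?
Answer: 210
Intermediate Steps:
F = 45 (F = -9*(-5) = 45)
7*(J + F) = 7*(-15 + 45) = 7*30 = 210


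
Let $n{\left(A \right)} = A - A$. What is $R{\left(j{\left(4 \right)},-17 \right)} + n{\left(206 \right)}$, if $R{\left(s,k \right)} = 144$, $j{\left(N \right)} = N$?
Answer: $144$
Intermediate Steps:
$n{\left(A \right)} = 0$
$R{\left(j{\left(4 \right)},-17 \right)} + n{\left(206 \right)} = 144 + 0 = 144$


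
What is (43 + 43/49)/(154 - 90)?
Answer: 1075/1568 ≈ 0.68559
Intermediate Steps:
(43 + 43/49)/(154 - 90) = (43 + 43*(1/49))/64 = (43 + 43/49)*(1/64) = (2150/49)*(1/64) = 1075/1568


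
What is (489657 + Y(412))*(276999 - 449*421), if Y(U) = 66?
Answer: 43080932310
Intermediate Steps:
(489657 + Y(412))*(276999 - 449*421) = (489657 + 66)*(276999 - 449*421) = 489723*(276999 - 189029) = 489723*87970 = 43080932310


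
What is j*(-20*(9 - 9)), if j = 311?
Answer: 0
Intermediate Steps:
j*(-20*(9 - 9)) = 311*(-20*(9 - 9)) = 311*(-20*0) = 311*0 = 0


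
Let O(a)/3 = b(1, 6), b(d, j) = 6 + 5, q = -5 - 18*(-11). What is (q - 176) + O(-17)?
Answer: 50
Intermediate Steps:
q = 193 (q = -5 + 198 = 193)
b(d, j) = 11
O(a) = 33 (O(a) = 3*11 = 33)
(q - 176) + O(-17) = (193 - 176) + 33 = 17 + 33 = 50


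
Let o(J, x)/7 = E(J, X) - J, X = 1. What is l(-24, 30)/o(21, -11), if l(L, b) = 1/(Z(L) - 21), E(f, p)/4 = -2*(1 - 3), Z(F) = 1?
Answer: 1/700 ≈ 0.0014286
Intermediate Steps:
E(f, p) = 16 (E(f, p) = 4*(-2*(1 - 3)) = 4*(-2*(-2)) = 4*4 = 16)
o(J, x) = 112 - 7*J (o(J, x) = 7*(16 - J) = 112 - 7*J)
l(L, b) = -1/20 (l(L, b) = 1/(1 - 21) = 1/(-20) = -1/20)
l(-24, 30)/o(21, -11) = -1/(20*(112 - 7*21)) = -1/(20*(112 - 147)) = -1/20/(-35) = -1/20*(-1/35) = 1/700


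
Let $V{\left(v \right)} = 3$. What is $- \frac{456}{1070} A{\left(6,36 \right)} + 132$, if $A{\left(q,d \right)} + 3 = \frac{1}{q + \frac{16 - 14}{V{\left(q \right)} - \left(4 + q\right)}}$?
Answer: $\frac{712641}{5350} \approx 133.2$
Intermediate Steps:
$A{\left(q,d \right)} = -3 + \frac{1}{q + \frac{2}{-1 - q}}$ ($A{\left(q,d \right)} = -3 + \frac{1}{q + \frac{16 - 14}{3 - \left(4 + q\right)}} = -3 + \frac{1}{q + \frac{2}{-1 - q}}$)
$- \frac{456}{1070} A{\left(6,36 \right)} + 132 = - \frac{456}{1070} \frac{7 - 3 \cdot 6^{2} - 12}{-2 + 6 + 6^{2}} + 132 = \left(-456\right) \frac{1}{1070} \frac{7 - 108 - 12}{-2 + 6 + 36} + 132 = - \frac{228 \frac{7 - 108 - 12}{40}}{535} + 132 = - \frac{228 \cdot \frac{1}{40} \left(-113\right)}{535} + 132 = \left(- \frac{228}{535}\right) \left(- \frac{113}{40}\right) + 132 = \frac{6441}{5350} + 132 = \frac{712641}{5350}$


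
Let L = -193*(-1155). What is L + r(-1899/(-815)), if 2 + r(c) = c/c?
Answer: 222914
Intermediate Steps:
r(c) = -1 (r(c) = -2 + c/c = -2 + 1 = -1)
L = 222915
L + r(-1899/(-815)) = 222915 - 1 = 222914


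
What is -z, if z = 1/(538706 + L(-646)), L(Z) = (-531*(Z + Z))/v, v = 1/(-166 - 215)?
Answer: 1/260847106 ≈ 3.8337e-9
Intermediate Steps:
v = -1/381 (v = 1/(-381) = -1/381 ≈ -0.0026247)
L(Z) = 404622*Z (L(Z) = (-531*(Z + Z))/(-1/381) = -1062*Z*(-381) = 404622*Z)
z = -1/260847106 (z = 1/(538706 + 404622*(-646)) = 1/(538706 - 261385812) = 1/(-260847106) = -1/260847106 ≈ -3.8337e-9)
-z = -1*(-1/260847106) = 1/260847106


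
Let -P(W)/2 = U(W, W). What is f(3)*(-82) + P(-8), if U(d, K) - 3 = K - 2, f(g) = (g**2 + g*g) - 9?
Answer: -724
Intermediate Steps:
f(g) = -9 + 2*g**2 (f(g) = (g**2 + g**2) - 9 = 2*g**2 - 9 = -9 + 2*g**2)
U(d, K) = 1 + K (U(d, K) = 3 + (K - 2) = 3 + (-2 + K) = 1 + K)
P(W) = -2 - 2*W (P(W) = -2*(1 + W) = -2 - 2*W)
f(3)*(-82) + P(-8) = (-9 + 2*3**2)*(-82) + (-2 - 2*(-8)) = (-9 + 2*9)*(-82) + (-2 + 16) = (-9 + 18)*(-82) + 14 = 9*(-82) + 14 = -738 + 14 = -724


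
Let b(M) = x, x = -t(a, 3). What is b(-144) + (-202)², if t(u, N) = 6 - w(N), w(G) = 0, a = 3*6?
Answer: 40798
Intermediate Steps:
a = 18
t(u, N) = 6 (t(u, N) = 6 - 1*0 = 6 + 0 = 6)
x = -6 (x = -1*6 = -6)
b(M) = -6
b(-144) + (-202)² = -6 + (-202)² = -6 + 40804 = 40798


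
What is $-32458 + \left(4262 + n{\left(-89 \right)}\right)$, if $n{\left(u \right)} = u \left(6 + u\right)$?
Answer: $-20809$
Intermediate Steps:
$-32458 + \left(4262 + n{\left(-89 \right)}\right) = -32458 - \left(-4262 + 89 \left(6 - 89\right)\right) = -32458 + \left(4262 - -7387\right) = -32458 + \left(4262 + 7387\right) = -32458 + 11649 = -20809$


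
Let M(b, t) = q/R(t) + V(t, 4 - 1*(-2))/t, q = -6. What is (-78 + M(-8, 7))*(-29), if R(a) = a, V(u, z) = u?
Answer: 15805/7 ≈ 2257.9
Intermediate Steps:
M(b, t) = 1 - 6/t (M(b, t) = -6/t + t/t = -6/t + 1 = 1 - 6/t)
(-78 + M(-8, 7))*(-29) = (-78 + (-6 + 7)/7)*(-29) = (-78 + (⅐)*1)*(-29) = (-78 + ⅐)*(-29) = -545/7*(-29) = 15805/7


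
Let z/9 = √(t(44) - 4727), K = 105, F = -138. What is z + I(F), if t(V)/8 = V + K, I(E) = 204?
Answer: 204 + 9*I*√3535 ≈ 204.0 + 535.1*I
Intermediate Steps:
t(V) = 840 + 8*V (t(V) = 8*(V + 105) = 8*(105 + V) = 840 + 8*V)
z = 9*I*√3535 (z = 9*√((840 + 8*44) - 4727) = 9*√((840 + 352) - 4727) = 9*√(1192 - 4727) = 9*√(-3535) = 9*(I*√3535) = 9*I*√3535 ≈ 535.1*I)
z + I(F) = 9*I*√3535 + 204 = 204 + 9*I*√3535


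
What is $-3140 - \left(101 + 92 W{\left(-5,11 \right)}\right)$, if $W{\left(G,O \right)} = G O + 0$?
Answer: $1819$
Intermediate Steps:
$W{\left(G,O \right)} = G O$
$-3140 - \left(101 + 92 W{\left(-5,11 \right)}\right) = -3140 - \left(101 + 92 \left(\left(-5\right) 11\right)\right) = -3140 - \left(101 + 92 \left(-55\right)\right) = -3140 - \left(101 - 5060\right) = -3140 - -4959 = -3140 + 4959 = 1819$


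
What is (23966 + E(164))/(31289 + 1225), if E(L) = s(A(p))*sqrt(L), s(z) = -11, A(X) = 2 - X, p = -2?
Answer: 11983/16257 - 11*sqrt(41)/16257 ≈ 0.73277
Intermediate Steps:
E(L) = -11*sqrt(L)
(23966 + E(164))/(31289 + 1225) = (23966 - 22*sqrt(41))/(31289 + 1225) = (23966 - 22*sqrt(41))/32514 = (23966 - 22*sqrt(41))*(1/32514) = 11983/16257 - 11*sqrt(41)/16257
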